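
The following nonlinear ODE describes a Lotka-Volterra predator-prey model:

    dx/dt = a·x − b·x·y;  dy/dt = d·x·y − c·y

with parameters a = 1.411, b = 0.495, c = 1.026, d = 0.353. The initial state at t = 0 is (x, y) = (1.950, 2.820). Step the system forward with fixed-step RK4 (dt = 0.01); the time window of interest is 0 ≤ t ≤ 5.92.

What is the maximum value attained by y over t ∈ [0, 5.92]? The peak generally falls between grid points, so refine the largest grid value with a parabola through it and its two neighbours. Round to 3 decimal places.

max y = 3.860

t=0.000: state=(1.950, 2.820)
step 1 (dt=0.01): k1=(0.029, -0.952), k2=(0.034, -0.950), k3=(0.034, -0.950), k4=(0.039, -0.949); state += dt/6·(k1+2k2+2k3+k4)
t=0.010: state=(1.950, 2.810)
t=0.020: state=(1.951, 2.801)
t=0.030: state=(1.951, 2.792)
continuing one RK4 step at a time; state shown every 20 steps (Δt=0.2):
t=0.200: state=(1.974, 2.638)
t=0.400: state=(2.033, 2.474)
t=0.600: state=(2.125, 2.333)
t=0.800: state=(2.250, 2.217)
t=1.000: state=(2.407, 2.128)
t=1.200: state=(2.594, 2.068)
t=1.400: state=(2.807, 2.038)
t=1.600: state=(3.043, 2.040)
t=1.800: state=(3.292, 2.078)
t=2.000: state=(3.542, 2.154)
t=2.200: state=(3.774, 2.272)
t=2.400: state=(3.966, 2.433)
t=2.600: state=(4.094, 2.635)
t=2.800: state=(4.134, 2.871)
t=3.000: state=(4.075, 3.126)
t=3.200: state=(3.915, 3.378)
t=3.400: state=(3.675, 3.598)
t=3.600: state=(3.384, 3.760)
t=3.800: state=(3.077, 3.847)
t=4.000: state=(2.785, 3.853)
t=4.200: state=(2.529, 3.785)
t=4.400: state=(2.319, 3.657)
t=4.600: state=(2.159, 3.488)
t=4.800: state=(2.046, 3.294)
t=5.000: state=(1.978, 3.092)
t=5.200: state=(1.950, 2.892)
t=5.400: state=(1.961, 2.704)
t=5.600: state=(2.007, 2.533)
t=5.800: state=(2.087, 2.383)
t=5.920: state=(2.150, 2.305)
largest grid value and its neighbours: y(3.900)=3.85986, y(3.910)=3.86005, y(3.920)=3.86004
parabola through these three points peaks at t≈3.914 with y≈3.86007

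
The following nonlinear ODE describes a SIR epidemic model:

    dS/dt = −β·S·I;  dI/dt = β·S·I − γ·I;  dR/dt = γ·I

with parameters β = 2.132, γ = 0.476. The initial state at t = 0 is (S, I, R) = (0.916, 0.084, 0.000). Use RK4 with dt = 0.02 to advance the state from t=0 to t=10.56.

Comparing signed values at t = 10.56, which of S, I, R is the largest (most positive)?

t=0.000: state=(0.916, 0.084, 0.000)
step 1 (dt=0.02): k1=(-0.164, 0.124, 0.040), k2=(-0.166, 0.126, 0.041), k3=(-0.166, 0.126, 0.041), k4=(-0.168, 0.127, 0.041); state += dt/6·(k1+2k2+2k3+k4)
t=0.020: state=(0.913, 0.087, 0.001)
t=0.040: state=(0.909, 0.089, 0.002)
t=0.060: state=(0.906, 0.092, 0.003)
continuing one RK4 step at a time; state shown every 25 steps (Δt=0.5):
t=0.500: state=(0.804, 0.167, 0.029)
t=1.000: state=(0.634, 0.284, 0.082)
t=1.500: state=(0.440, 0.396, 0.164)
t=2.000: state=(0.278, 0.456, 0.266)
t=2.500: state=(0.170, 0.454, 0.376)
t=3.000: state=(0.107, 0.414, 0.480)
t=3.500: state=(0.071, 0.358, 0.571)
t=4.000: state=(0.050, 0.300, 0.650)
t=4.500: state=(0.037, 0.248, 0.715)
t=5.000: state=(0.029, 0.202, 0.768)
t=5.500: state=(0.024, 0.164, 0.812)
t=6.000: state=(0.021, 0.132, 0.847)
t=6.500: state=(0.018, 0.107, 0.875)
t=7.000: state=(0.016, 0.086, 0.898)
t=7.500: state=(0.015, 0.069, 0.916)
t=8.000: state=(0.014, 0.055, 0.931)
t=8.500: state=(0.013, 0.044, 0.943)
t=9.000: state=(0.013, 0.035, 0.952)
t=9.500: state=(0.012, 0.028, 0.959)
t=10.000: state=(0.012, 0.022, 0.965)
t=10.500: state=(0.012, 0.018, 0.970)
t=10.560: state=(0.012, 0.017, 0.971)
compare at T: S=0.012, I=0.017, R=0.971

largest component: R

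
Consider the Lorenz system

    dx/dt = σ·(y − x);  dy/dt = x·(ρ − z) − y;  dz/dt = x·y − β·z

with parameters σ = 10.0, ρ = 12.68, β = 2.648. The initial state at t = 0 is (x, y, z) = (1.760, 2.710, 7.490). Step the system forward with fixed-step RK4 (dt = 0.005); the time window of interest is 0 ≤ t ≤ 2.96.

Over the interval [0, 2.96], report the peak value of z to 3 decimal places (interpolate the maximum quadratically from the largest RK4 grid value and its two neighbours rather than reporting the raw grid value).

max z = 15.811

t=0.000: state=(1.760, 2.710, 7.490)
step 1 (dt=0.005): k1=(9.500, 6.424, -15.064), k2=(9.423, 6.599, -14.871), k3=(9.429, 6.596, -14.872), k4=(9.358, 6.770, -14.680); state += dt/6·(k1+2k2+2k3+k4)
t=0.005: state=(1.807, 2.743, 7.416)
t=0.010: state=(1.854, 2.778, 7.343)
t=0.015: state=(1.900, 2.814, 7.273)
continuing one RK4 step at a time; state shown every 20 steps (Δt=0.1):
t=0.100: state=(2.687, 3.693, 6.377)
t=0.200: state=(3.901, 5.359, 6.208)
t=0.300: state=(5.608, 7.518, 7.493)
t=0.400: state=(7.473, 9.079, 10.684)
t=0.500: state=(8.312, 8.182, 14.465)
t=0.600: state=(7.210, 5.354, 15.794)
t=0.700: state=(5.204, 3.318, 14.401)
t=0.800: state=(3.736, 2.727, 12.174)
t=0.900: state=(3.155, 2.960, 10.169)
t=1.000: state=(3.272, 3.674, 8.721)
t=1.100: state=(3.924, 4.814, 8.026)
t=1.200: state=(5.021, 6.295, 8.356)
t=1.300: state=(6.351, 7.638, 9.961)
t=1.400: state=(7.331, 7.864, 12.446)
t=1.500: state=(7.242, 6.537, 14.273)
t=1.600: state=(6.136, 4.798, 14.270)
t=1.700: state=(4.879, 3.811, 12.975)
t=1.800: state=(4.112, 3.658, 11.386)
t=1.900: state=(3.951, 4.065, 10.077)
t=2.000: state=(4.299, 4.862, 9.338)
t=2.100: state=(5.031, 5.900, 9.377)
t=2.200: state=(5.947, 6.848, 10.309)
t=2.300: state=(6.677, 7.155, 11.874)
t=2.400: state=(6.786, 6.510, 13.226)
t=2.500: state=(6.201, 5.388, 13.553)
t=2.600: state=(5.350, 4.545, 12.885)
t=2.700: state=(4.710, 4.267, 11.795)
t=2.800: state=(4.485, 4.475, 10.789)
t=2.900: state=(4.666, 5.022, 10.174)
t=2.960: state=(4.931, 5.448, 10.072)
largest grid value and its neighbours: z(0.585)=15.80805, z(0.590)=15.81094, z(0.595)=15.80606
parabola through these three points peaks at t≈0.589 with z≈15.81101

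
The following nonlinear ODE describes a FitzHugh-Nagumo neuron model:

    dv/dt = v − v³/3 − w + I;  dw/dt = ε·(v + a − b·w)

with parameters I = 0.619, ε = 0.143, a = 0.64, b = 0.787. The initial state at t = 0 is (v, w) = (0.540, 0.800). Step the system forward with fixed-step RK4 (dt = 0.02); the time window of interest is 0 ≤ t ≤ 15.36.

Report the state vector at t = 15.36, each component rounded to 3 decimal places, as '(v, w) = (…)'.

t=0.000: state=(0.540, 0.800)
step 1 (dt=0.02): k1=(0.307, 0.079), k2=(0.308, 0.079), k3=(0.308, 0.079), k4=(0.309, 0.079); state += dt/6·(k1+2k2+2k3+k4)
t=0.020: state=(0.546, 0.802)
t=0.040: state=(0.552, 0.803)
t=0.060: state=(0.559, 0.805)
continuing one RK4 step at a time; state shown every 25 steps (Δt=0.5):
t=0.500: state=(0.709, 0.844)
t=1.000: state=(0.897, 0.898)
t=1.500: state=(1.074, 0.962)
t=2.000: state=(1.206, 1.034)
t=2.500: state=(1.280, 1.109)
t=3.000: state=(1.302, 1.182)
t=3.500: state=(1.288, 1.252)
t=4.000: state=(1.248, 1.317)
t=4.500: state=(1.192, 1.374)
t=5.000: state=(1.121, 1.424)
t=5.500: state=(1.038, 1.465)
t=6.000: state=(0.939, 1.499)
t=6.500: state=(0.819, 1.522)
t=7.000: state=(0.667, 1.535)
t=7.500: state=(0.461, 1.535)
t=8.000: state=(0.160, 1.518)
t=8.500: state=(-0.308, 1.475)
t=9.000: state=(-0.980, 1.395)
t=9.500: state=(-1.597, 1.272)
t=10.000: state=(-1.858, 1.125)
t=10.500: state=(-1.897, 0.976)
t=11.000: state=(-1.867, 0.836)
t=11.500: state=(-1.820, 0.707)
t=12.000: state=(-1.768, 0.588)
t=12.500: state=(-1.715, 0.479)
t=13.000: state=(-1.662, 0.380)
t=13.500: state=(-1.608, 0.290)
t=14.000: state=(-1.555, 0.209)
t=14.500: state=(-1.500, 0.136)
t=15.000: state=(-1.446, 0.070)
t=15.360: state=(-1.406, 0.028)

(v, w) = (-1.406, 0.028)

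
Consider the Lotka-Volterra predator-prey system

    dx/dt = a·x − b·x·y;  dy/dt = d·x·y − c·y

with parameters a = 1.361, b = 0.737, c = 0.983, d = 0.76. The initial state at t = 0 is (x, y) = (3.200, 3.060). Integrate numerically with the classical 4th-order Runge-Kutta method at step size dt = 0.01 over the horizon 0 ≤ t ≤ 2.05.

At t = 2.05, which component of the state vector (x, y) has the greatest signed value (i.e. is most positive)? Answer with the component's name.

largest component: y

t=0.000: state=(3.200, 3.060)
step 1 (dt=0.01): k1=(-2.862, 4.434), k2=(-2.901, 4.433), k3=(-2.901, 4.432), k4=(-2.939, 4.430); state += dt/6·(k1+2k2+2k3+k4)
t=0.010: state=(3.171, 3.104)
t=0.020: state=(3.141, 3.149)
t=0.030: state=(3.111, 3.193)
continuing one RK4 step at a time; state shown every 10 steps (Δt=0.1):
t=0.100: state=(2.879, 3.496)
t=0.200: state=(2.512, 3.890)
t=0.300: state=(2.135, 4.206)
t=0.400: state=(1.779, 4.423)
t=0.500: state=(1.464, 4.533)
t=0.600: state=(1.200, 4.545)
t=0.700: state=(0.986, 4.475)
t=0.800: state=(0.816, 4.342)
t=0.900: state=(0.683, 4.165)
t=1.000: state=(0.580, 3.960)
t=1.100: state=(0.500, 3.739)
t=1.200: state=(0.439, 3.512)
t=1.300: state=(0.392, 3.285)
t=1.400: state=(0.355, 3.063)
t=1.500: state=(0.327, 2.849)
t=1.600: state=(0.306, 2.645)
t=1.700: state=(0.291, 2.452)
t=1.800: state=(0.280, 2.271)
t=1.900: state=(0.273, 2.102)
t=2.000: state=(0.270, 1.945)
t=2.050: state=(0.269, 1.871)
compare at T: x=0.269, y=1.871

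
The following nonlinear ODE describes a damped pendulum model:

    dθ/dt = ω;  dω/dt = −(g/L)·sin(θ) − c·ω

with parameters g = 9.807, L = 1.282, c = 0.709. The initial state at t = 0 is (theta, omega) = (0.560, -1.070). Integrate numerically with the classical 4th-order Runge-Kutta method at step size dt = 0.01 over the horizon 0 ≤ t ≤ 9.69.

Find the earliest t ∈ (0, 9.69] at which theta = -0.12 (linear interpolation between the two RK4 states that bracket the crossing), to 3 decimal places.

t=0.000: state=(0.560, -1.070)
step 1 (dt=0.01): k1=(-1.070, -3.305), k2=(-1.087, -3.258), k3=(-1.086, -3.258), k4=(-1.103, -3.211); state += dt/6·(k1+2k2+2k3+k4)
t=0.010: state=(0.549, -1.103)
t=0.020: state=(0.538, -1.134)
t=0.030: state=(0.526, -1.165)
t=0.460: state=(-0.106, -1.420)
next step: t=0.470: state=(-0.120, -1.401) — theta has crossed -0.12
linear interpolation between t=0.460 (-0.10594) and t=0.470 (-0.12005) → t≈0.470

t = 0.470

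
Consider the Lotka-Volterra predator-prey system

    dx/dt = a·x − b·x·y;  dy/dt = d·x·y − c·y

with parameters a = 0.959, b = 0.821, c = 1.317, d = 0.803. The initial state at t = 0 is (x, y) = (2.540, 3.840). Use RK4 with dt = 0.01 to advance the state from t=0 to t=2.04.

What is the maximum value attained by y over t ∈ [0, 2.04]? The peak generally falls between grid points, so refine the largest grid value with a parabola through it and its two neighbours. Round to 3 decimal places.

t=0.000: state=(2.540, 3.840)
step 1 (dt=0.01): k1=(-5.572, 2.775), k2=(-5.539, 2.699), k3=(-5.539, 2.699), k4=(-5.505, 2.622); state += dt/6·(k1+2k2+2k3+k4)
t=0.010: state=(2.485, 3.867)
t=0.020: state=(2.430, 3.892)
t=0.030: state=(2.376, 3.916)
continuing one RK4 step at a time; state shown every 10 steps (Δt=0.1):
t=0.100: state=(2.021, 4.040)
t=0.200: state=(1.591, 4.092)
t=0.300: state=(1.255, 4.019)
t=0.400: state=(0.999, 3.855)
t=0.500: state=(0.808, 3.632)
t=0.600: state=(0.667, 3.377)
t=0.700: state=(0.563, 3.110)
t=0.800: state=(0.485, 2.843)
t=0.900: state=(0.427, 2.585)
t=1.000: state=(0.384, 2.340)
t=1.100: state=(0.352, 2.113)
t=1.200: state=(0.329, 1.904)
t=1.300: state=(0.312, 1.712)
t=1.400: state=(0.301, 1.538)
t=1.500: state=(0.294, 1.381)
t=1.600: state=(0.290, 1.239)
t=1.700: state=(0.290, 1.112)
t=1.800: state=(0.293, 0.998)
t=1.900: state=(0.298, 0.896)
t=2.000: state=(0.306, 0.804)
t=2.040: state=(0.310, 0.771)
largest grid value and its neighbours: y(0.180)=4.09269, y(0.190)=4.09301, y(0.200)=4.09204
parabola through these three points peaks at t≈0.187 with y≈4.09305

max y = 4.093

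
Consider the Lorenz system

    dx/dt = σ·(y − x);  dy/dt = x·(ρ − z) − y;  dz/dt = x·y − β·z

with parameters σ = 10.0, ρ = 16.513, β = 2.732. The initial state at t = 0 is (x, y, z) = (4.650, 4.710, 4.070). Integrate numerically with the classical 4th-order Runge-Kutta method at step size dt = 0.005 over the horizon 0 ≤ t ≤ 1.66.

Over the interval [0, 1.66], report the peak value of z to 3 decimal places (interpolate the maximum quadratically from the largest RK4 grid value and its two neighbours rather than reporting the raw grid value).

max z = 24.025

t=0.000: state=(4.650, 4.710, 4.070)
step 1 (dt=0.005): k1=(0.600, 53.150, 10.782), k2=(1.914, 52.910, 11.334), k3=(1.875, 52.945, 11.343), k4=(3.154, 52.738, 11.905); state += dt/6·(k1+2k2+2k3+k4)
t=0.005: state=(4.659, 4.975, 4.127)
t=0.010: state=(4.681, 5.238, 4.189)
t=0.015: state=(4.715, 5.499, 4.258)
continuing one RK4 step at a time; state shown every 20 steps (Δt=0.1):
t=0.100: state=(6.639, 10.064, 6.722)
t=0.200: state=(10.500, 13.963, 14.697)
t=0.300: state=(11.393, 9.065, 23.426)
t=0.400: state=(7.019, 1.928, 22.063)
t=0.500: state=(2.976, 0.214, 17.130)
t=0.600: state=(1.281, 0.426, 13.080)
t=0.700: state=(0.898, 0.867, 10.009)
t=0.800: state=(1.093, 1.496, 7.716)
t=0.900: state=(1.726, 2.625, 6.122)
t=1.000: state=(3.011, 4.764, 5.418)
t=1.100: state=(5.404, 8.495, 6.575)
t=1.200: state=(9.013, 12.756, 11.987)
t=1.300: state=(11.326, 11.292, 20.879)
t=1.400: state=(8.641, 4.150, 22.815)
t=1.500: state=(4.386, 0.989, 18.610)
t=1.600: state=(2.123, 0.858, 14.377)
t=1.660: state=(1.619, 1.145, 12.303)
largest grid value and its neighbours: z(0.325)=24.00231, z(0.330)=24.02412, z(0.335)=24.01731
parabola through these three points peaks at t≈0.331 with z≈24.02510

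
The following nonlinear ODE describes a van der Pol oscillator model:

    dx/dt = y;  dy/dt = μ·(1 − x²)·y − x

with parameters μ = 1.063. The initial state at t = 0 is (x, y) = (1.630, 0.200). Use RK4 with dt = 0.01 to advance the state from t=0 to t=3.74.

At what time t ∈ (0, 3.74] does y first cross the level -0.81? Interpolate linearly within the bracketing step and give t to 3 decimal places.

t = 0.957

t=0.000: state=(1.630, 0.200)
step 1 (dt=0.01): k1=(0.200, -1.982), k2=(0.190, -1.966), k3=(0.190, -1.967), k4=(0.180, -1.951); state += dt/6·(k1+2k2+2k3+k4)
t=0.010: state=(1.632, 0.180)
t=0.020: state=(1.634, 0.161)
t=0.030: state=(1.635, 0.142)
continuing one RK4 step at a time; state shown every 20 steps (Δt=0.2):
t=0.200: state=(1.634, -0.135)
t=0.400: state=(1.583, -0.370)
t=0.600: state=(1.490, -0.545)
t=0.800: state=(1.366, -0.694)
t=0.950: state=(1.254, -0.805)
next step: t=0.960: state=(1.246, -0.812) — y has crossed -0.81
linear interpolation between t=0.950 (-0.80471) and t=0.960 (-0.81237) → t≈0.957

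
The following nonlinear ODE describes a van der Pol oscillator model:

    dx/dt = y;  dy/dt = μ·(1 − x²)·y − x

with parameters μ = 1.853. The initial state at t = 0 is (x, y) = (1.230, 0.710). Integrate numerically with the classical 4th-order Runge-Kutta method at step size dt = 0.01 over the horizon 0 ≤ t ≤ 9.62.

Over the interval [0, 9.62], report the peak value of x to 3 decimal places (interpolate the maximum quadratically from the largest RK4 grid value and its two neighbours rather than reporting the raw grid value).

max x = 2.019

t=0.000: state=(1.230, 0.710)
step 1 (dt=0.01): k1=(0.710, -1.905), k2=(0.700, -1.911), k3=(0.700, -1.910), k4=(0.691, -1.916); state += dt/6·(k1+2k2+2k3+k4)
t=0.010: state=(1.237, 0.691)
t=0.020: state=(1.244, 0.672)
t=0.030: state=(1.250, 0.652)
continuing one RK4 step at a time; state shown every 50 steps (Δt=0.5):
t=0.500: state=(1.360, -0.119)
t=1.000: state=(1.182, -0.559)
t=1.500: state=(0.789, -1.074)
t=2.000: state=(-0.044, -2.530)
t=2.500: state=(-1.617, -2.422)
t=3.000: state=(-1.996, 0.133)
t=3.500: state=(-1.851, 0.371)
t=4.000: state=(-1.644, 0.458)
t=4.500: state=(-1.384, 0.594)
t=5.000: state=(-1.024, 0.894)
t=5.500: state=(-0.394, 1.809)
t=6.000: state=(1.023, 3.622)
t=6.500: state=(2.005, 0.287)
t=7.000: state=(1.933, -0.326)
t=7.500: state=(1.746, -0.417)
t=8.000: state=(1.514, -0.520)
t=8.500: state=(1.210, -0.720)
t=9.000: state=(0.743, -1.244)
t=9.500: state=(-0.230, -2.950)
t=9.620: state=(-0.618, -3.480)
largest grid value and its neighbours: x(6.590)=2.01854, x(6.600)=2.01874, x(6.610)=2.01873
parabola through these three points peaks at t≈6.605 with x≈2.01876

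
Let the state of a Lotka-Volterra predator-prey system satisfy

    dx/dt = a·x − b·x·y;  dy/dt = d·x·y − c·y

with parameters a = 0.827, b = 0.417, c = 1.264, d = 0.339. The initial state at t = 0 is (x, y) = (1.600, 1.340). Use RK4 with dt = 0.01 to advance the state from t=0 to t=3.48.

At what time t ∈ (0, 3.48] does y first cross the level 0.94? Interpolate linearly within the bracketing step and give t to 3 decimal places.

t=0.000: state=(1.600, 1.340)
step 1 (dt=0.01): k1=(0.429, -0.967), k2=(0.433, -0.962), k3=(0.433, -0.962), k4=(0.437, -0.958); state += dt/6·(k1+2k2+2k3+k4)
t=0.010: state=(1.604, 1.330)
t=0.020: state=(1.609, 1.321)
t=0.030: state=(1.613, 1.311)
continuing one RK4 step at a time; state shown every 20 steps (Δt=0.2):
t=0.200: state=(1.701, 1.164)
t=0.400: state=(1.833, 1.019)
t=0.520: state=(1.927, 0.945)
next step: t=0.530: state=(1.935, 0.939) — y has crossed 0.94
linear interpolation between t=0.520 (0.94476) and t=0.530 (0.93902) → t≈0.528

t = 0.528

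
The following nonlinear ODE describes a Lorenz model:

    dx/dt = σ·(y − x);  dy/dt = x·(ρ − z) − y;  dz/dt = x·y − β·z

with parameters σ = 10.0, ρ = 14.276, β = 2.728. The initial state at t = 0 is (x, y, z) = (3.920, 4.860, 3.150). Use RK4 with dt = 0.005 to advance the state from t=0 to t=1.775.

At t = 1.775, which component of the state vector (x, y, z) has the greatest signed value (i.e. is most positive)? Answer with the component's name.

t=0.000: state=(3.920, 4.860, 3.150)
step 1 (dt=0.005): k1=(9.400, 38.754, 10.458), k2=(10.134, 38.815, 10.883), k3=(10.117, 38.831, 10.890), k4=(10.836, 38.906, 11.326); state += dt/6·(k1+2k2+2k3+k4)
t=0.005: state=(3.971, 5.054, 3.204)
t=0.010: state=(4.028, 5.249, 3.263)
t=0.015: state=(4.093, 5.445, 3.327)
continuing one RK4 step at a time; state shown every 20 steps (Δt=0.1):
t=0.100: state=(6.018, 9.037, 5.427)
t=0.200: state=(9.346, 12.427, 11.729)
t=0.300: state=(10.633, 9.518, 19.413)
t=0.400: state=(7.511, 3.277, 19.849)
t=0.500: state=(3.773, 0.920, 15.995)
t=0.600: state=(1.887, 0.829, 12.360)
t=0.700: state=(1.357, 1.239, 9.545)
t=0.800: state=(1.508, 1.898, 7.457)
t=0.900: state=(2.133, 3.014, 6.063)
t=1.000: state=(3.341, 4.922, 5.563)
t=1.100: state=(5.367, 7.840, 6.691)
t=1.200: state=(8.069, 10.719, 10.754)
t=1.300: state=(9.748, 9.961, 16.810)
t=1.400: state=(8.237, 5.374, 19.016)
t=1.500: state=(5.187, 2.437, 16.619)
t=1.600: state=(3.171, 1.896, 13.369)
t=1.700: state=(2.489, 2.309, 10.668)
t=1.775: state=(2.569, 2.940, 9.137)
compare at T: x=2.569, y=2.940, z=9.137

largest component: z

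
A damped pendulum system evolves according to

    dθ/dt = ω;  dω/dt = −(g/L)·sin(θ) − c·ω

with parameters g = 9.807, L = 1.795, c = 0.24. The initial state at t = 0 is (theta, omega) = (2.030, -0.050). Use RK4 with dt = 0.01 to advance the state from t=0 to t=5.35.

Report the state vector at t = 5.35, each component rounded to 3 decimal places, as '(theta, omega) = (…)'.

t=0.000: state=(2.030, -0.050)
step 1 (dt=0.01): k1=(-0.050, -4.886), k2=(-0.074, -4.880), k3=(-0.074, -4.881), k4=(-0.099, -4.876); state += dt/6·(k1+2k2+2k3+k4)
t=0.010: state=(2.029, -0.099)
t=0.020: state=(2.028, -0.148)
t=0.030: state=(2.026, -0.196)
continuing one RK4 step at a time; state shown every 20 steps (Δt=0.2):
t=0.200: state=(1.923, -1.021)
t=0.400: state=(1.620, -2.011)
t=0.600: state=(1.121, -2.954)
t=0.800: state=(0.460, -3.566)
t=1.000: state=(-0.259, -3.500)
t=1.200: state=(-0.893, -2.751)
t=1.400: state=(-1.337, -1.662)
t=1.600: state=(-1.555, -0.526)
t=1.800: state=(-1.550, 0.566)
t=2.000: state=(-1.333, 1.597)
t=2.200: state=(-0.921, 2.485)
t=2.400: state=(-0.363, 3.005)
t=2.600: state=(0.240, 2.924)
t=2.800: state=(0.767, 2.266)
t=3.000: state=(1.126, 1.288)
t=3.200: state=(1.277, 0.227)
t=3.400: state=(1.219, -0.801)
t=3.600: state=(0.964, -1.714)
t=3.800: state=(0.550, -2.369)
t=4.000: state=(0.047, -2.570)
t=4.200: state=(-0.442, -2.234)
t=4.400: state=(-0.819, -1.493)
t=4.600: state=(-1.026, -0.563)
t=4.800: state=(-1.043, 0.389)
t=5.000: state=(-0.877, 1.252)
t=5.200: state=(-0.557, 1.899)
t=5.350: state=(-0.250, 2.148)

(theta, omega) = (-0.250, 2.148)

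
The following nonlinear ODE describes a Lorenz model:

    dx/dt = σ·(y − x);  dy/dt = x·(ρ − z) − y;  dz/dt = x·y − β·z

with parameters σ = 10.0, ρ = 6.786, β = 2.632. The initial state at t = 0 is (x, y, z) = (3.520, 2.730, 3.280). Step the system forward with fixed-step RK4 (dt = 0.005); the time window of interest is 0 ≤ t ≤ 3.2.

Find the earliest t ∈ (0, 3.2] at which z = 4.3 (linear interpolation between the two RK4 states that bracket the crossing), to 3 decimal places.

t = 0.262

t=0.000: state=(3.520, 2.730, 3.280)
step 1 (dt=0.005): k1=(-7.900, 9.611, 0.977), k2=(-7.462, 9.509, 1.000), k3=(-7.476, 9.513, 1.002), k4=(-7.051, 9.415, 1.027); state += dt/6·(k1+2k2+2k3+k4)
t=0.005: state=(3.483, 2.778, 3.285)
t=0.010: state=(3.449, 2.824, 3.290)
t=0.015: state=(3.420, 2.870, 3.296)
continuing one RK4 step at a time; state shown every 40 steps (Δt=0.2):
t=0.200: state=(3.746, 4.274, 3.880)
t=0.260: state=(4.078, 4.643, 4.284)
next step: t=0.265: state=(4.106, 4.670, 4.323) — z has crossed 4.3
linear interpolation between t=0.260 (4.28431) and t=0.265 (4.32296) → t≈0.262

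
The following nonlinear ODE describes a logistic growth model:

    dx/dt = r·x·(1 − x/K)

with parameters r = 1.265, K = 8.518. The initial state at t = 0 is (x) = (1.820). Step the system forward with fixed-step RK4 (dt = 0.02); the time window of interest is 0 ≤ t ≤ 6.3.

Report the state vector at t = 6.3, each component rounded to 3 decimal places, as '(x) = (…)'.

(x) = (8.507)

t=0.000: state=(1.820)
step 1 (dt=0.02): k1=(1.810), k2=(1.823), k3=(1.824), k4=(1.837); state += dt/6·(k1+2k2+2k3+k4)
t=0.020: state=(1.856)
t=0.040: state=(1.893)
t=0.060: state=(1.931)
continuing one RK4 step at a time; state shown every 25 steps (Δt=0.5):
t=0.500: state=(2.882)
t=1.000: state=(4.178)
t=1.500: state=(5.489)
t=2.000: state=(6.587)
t=2.500: state=(7.370)
t=3.000: state=(7.867)
t=3.500: state=(8.159)
t=4.000: state=(8.324)
t=4.500: state=(8.414)
t=5.000: state=(8.462)
t=5.500: state=(8.488)
t=6.000: state=(8.502)
t=6.300: state=(8.507)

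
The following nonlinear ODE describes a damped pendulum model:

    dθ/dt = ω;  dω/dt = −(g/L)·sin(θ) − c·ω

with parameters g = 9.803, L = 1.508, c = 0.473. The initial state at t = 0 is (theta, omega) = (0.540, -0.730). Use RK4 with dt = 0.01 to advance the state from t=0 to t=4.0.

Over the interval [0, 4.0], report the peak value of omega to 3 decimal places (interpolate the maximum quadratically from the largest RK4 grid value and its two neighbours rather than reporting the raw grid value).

max omega = 1.008

t=0.000: state=(0.540, -0.730)
step 1 (dt=0.01): k1=(-0.730, -2.997), k2=(-0.745, -2.969), k3=(-0.745, -2.969), k4=(-0.760, -2.941); state += dt/6·(k1+2k2+2k3+k4)
t=0.010: state=(0.533, -0.760)
t=0.020: state=(0.525, -0.789)
t=0.030: state=(0.517, -0.817)
continuing one RK4 step at a time; state shown every 20 steps (Δt=0.2):
t=0.200: state=(0.342, -1.200)
t=0.400: state=(0.081, -1.352)
t=0.600: state=(-0.176, -1.166)
t=0.800: state=(-0.367, -0.717)
t=1.000: state=(-0.454, -0.146)
t=1.200: state=(-0.427, 0.407)
t=1.400: state=(-0.301, 0.818)
t=1.600: state=(-0.115, 1.002)
t=1.800: state=(0.082, 0.928)
t=2.000: state=(0.242, 0.637)
t=2.200: state=(0.329, 0.222)
t=2.400: state=(0.330, -0.208)
t=2.600: state=(0.252, -0.551)
t=2.800: state=(0.120, -0.732)
t=3.000: state=(-0.028, -0.721)
t=3.200: state=(-0.157, -0.537)
t=3.400: state=(-0.236, -0.240)
t=3.600: state=(-0.251, 0.087)
t=3.800: state=(-0.204, 0.364)
t=4.000: state=(-0.112, 0.529)
largest grid value and its neighbours: omega(1.630)=1.00740, omega(1.640)=1.00781, omega(1.650)=1.00757
parabola through these three points peaks at t≈1.641 with omega≈1.00782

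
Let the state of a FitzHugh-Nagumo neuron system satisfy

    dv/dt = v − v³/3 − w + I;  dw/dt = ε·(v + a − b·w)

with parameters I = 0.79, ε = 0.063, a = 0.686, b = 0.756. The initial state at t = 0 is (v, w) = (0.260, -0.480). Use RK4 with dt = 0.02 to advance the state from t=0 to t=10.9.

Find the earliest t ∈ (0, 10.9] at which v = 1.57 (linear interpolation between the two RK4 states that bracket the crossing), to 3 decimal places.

t = 0.749

t=0.000: state=(0.260, -0.480)
step 1 (dt=0.02): k1=(1.524, 0.082), k2=(1.537, 0.083), k3=(1.538, 0.083), k4=(1.551, 0.084); state += dt/6·(k1+2k2+2k3+k4)
t=0.020: state=(0.291, -0.478)
t=0.040: state=(0.322, -0.477)
t=0.060: state=(0.354, -0.475)
continuing one RK4 step at a time; state shown every 25 steps (Δt=0.5):
t=0.500: state=(1.149, -0.426)
t=0.740: state=(1.557, -0.390)
next step: t=0.760: state=(1.586, -0.387) — v has crossed 1.57
linear interpolation between t=0.740 (1.55726) and t=0.760 (1.58638) → t≈0.749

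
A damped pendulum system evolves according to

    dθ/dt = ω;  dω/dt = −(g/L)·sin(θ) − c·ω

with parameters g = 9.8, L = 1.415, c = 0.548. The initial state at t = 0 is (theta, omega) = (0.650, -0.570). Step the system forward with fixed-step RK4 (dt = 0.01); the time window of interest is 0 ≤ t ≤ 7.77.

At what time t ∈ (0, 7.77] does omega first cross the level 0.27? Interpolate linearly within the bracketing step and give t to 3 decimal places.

t=0.000: state=(0.650, -0.570)
step 1 (dt=0.01): k1=(-0.570, -3.879), k2=(-0.589, -3.853), k3=(-0.589, -3.852), k4=(-0.609, -3.825); state += dt/6·(k1+2k2+2k3+k4)
t=0.010: state=(0.644, -0.609)
t=0.020: state=(0.638, -0.647)
t=0.030: state=(0.631, -0.684)
continuing one RK4 step at a time; state shown every 50 steps (Δt=0.5):
t=0.500: state=(0.036, -1.506)
t=1.000: state=(-0.476, -0.306)
t=1.170: state=(-0.480, 0.246)
next step: t=1.180: state=(-0.477, 0.277) — omega has crossed 0.27
linear interpolation between t=1.170 (0.24627) and t=1.180 (0.27674) → t≈1.178

t = 1.178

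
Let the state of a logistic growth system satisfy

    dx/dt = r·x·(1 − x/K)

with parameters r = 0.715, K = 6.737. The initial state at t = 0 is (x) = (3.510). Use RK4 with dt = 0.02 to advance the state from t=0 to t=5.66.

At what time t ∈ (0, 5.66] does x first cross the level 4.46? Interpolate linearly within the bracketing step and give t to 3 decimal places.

t = 0.823

t=0.000: state=(3.510)
step 1 (dt=0.02): k1=(1.202), k2=(1.202), k3=(1.202), k4=(1.201); state += dt/6·(k1+2k2+2k3+k4)
t=0.020: state=(3.534)
t=0.040: state=(3.558)
t=0.060: state=(3.582)
continuing one RK4 step at a time; state shown every 10 steps (Δt=0.2):
t=0.200: state=(3.749)
t=0.400: state=(3.985)
t=0.600: state=(4.214)
t=0.800: state=(4.435)
t=0.820: state=(4.457)
next step: t=0.840: state=(4.479) — x has crossed 4.46
linear interpolation between t=0.820 (4.45709) and t=0.840 (4.47861) → t≈0.823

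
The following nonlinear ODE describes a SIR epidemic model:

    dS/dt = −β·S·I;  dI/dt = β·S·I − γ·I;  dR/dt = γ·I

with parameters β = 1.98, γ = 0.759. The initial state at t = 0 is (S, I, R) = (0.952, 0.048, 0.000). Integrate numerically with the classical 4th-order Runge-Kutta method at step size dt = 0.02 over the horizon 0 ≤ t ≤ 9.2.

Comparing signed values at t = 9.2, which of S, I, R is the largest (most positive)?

largest component: R

t=0.000: state=(0.952, 0.048, 0.000)
step 1 (dt=0.02): k1=(-0.090, 0.054, 0.036), k2=(-0.091, 0.055, 0.037), k3=(-0.091, 0.055, 0.037), k4=(-0.092, 0.055, 0.037); state += dt/6·(k1+2k2+2k3+k4)
t=0.020: state=(0.950, 0.049, 0.001)
t=0.040: state=(0.948, 0.050, 0.001)
t=0.060: state=(0.946, 0.051, 0.002)
continuing one RK4 step at a time; state shown every 25 steps (Δt=0.5):
t=0.500: state=(0.894, 0.082, 0.024)
t=1.000: state=(0.805, 0.131, 0.064)
t=1.500: state=(0.688, 0.187, 0.124)
t=2.000: state=(0.557, 0.238, 0.206)
t=2.500: state=(0.433, 0.265, 0.302)
t=3.000: state=(0.333, 0.264, 0.403)
t=3.500: state=(0.259, 0.242, 0.500)
t=4.000: state=(0.207, 0.208, 0.585)
t=4.500: state=(0.171, 0.171, 0.657)
t=5.000: state=(0.147, 0.137, 0.716)
t=5.500: state=(0.130, 0.108, 0.762)
t=6.000: state=(0.119, 0.083, 0.798)
t=6.500: state=(0.110, 0.064, 0.826)
t=7.000: state=(0.104, 0.049, 0.847)
t=7.500: state=(0.100, 0.037, 0.863)
t=8.000: state=(0.097, 0.028, 0.875)
t=8.500: state=(0.095, 0.021, 0.884)
t=9.000: state=(0.093, 0.016, 0.891)
t=9.200: state=(0.093, 0.014, 0.893)
compare at T: S=0.093, I=0.014, R=0.893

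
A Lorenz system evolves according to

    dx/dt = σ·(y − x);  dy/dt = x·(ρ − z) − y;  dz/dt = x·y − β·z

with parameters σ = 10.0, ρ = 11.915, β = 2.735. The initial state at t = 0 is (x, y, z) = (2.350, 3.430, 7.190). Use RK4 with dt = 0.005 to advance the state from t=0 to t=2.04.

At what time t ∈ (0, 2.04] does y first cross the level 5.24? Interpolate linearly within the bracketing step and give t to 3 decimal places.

t = 0.147

t=0.000: state=(2.350, 3.430, 7.190)
step 1 (dt=0.005): k1=(10.800, 7.674, -11.604), k2=(10.722, 7.851, -11.387), k3=(10.728, 7.848, -11.388), k4=(10.656, 8.025, -11.170); state += dt/6·(k1+2k2+2k3+k4)
t=0.005: state=(2.404, 3.469, 7.133)
t=0.010: state=(2.457, 3.510, 7.078)
t=0.015: state=(2.509, 3.553, 7.026)
continuing one RK4 step at a time; state shown every 20 steps (Δt=0.1):
t=0.100: state=(3.403, 4.525, 6.479)
t=0.145: state=(3.939, 5.206, 6.486)
next step: t=0.150: state=(4.003, 5.287, 6.501) — y has crossed 5.24
linear interpolation between t=0.145 (5.20567) and t=0.150 (5.28709) → t≈0.147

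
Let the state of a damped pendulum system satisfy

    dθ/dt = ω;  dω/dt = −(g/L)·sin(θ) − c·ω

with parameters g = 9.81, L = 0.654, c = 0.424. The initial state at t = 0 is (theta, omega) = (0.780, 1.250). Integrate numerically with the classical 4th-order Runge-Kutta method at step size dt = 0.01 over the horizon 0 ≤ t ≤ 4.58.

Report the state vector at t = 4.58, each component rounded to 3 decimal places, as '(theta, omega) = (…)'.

t=0.000: state=(0.780, 1.250)
step 1 (dt=0.01): k1=(1.250, -11.079), k2=(1.195, -11.122), k3=(1.194, -11.119), k4=(1.139, -11.159); state += dt/6·(k1+2k2+2k3+k4)
t=0.010: state=(0.792, 1.139)
t=0.020: state=(0.803, 1.027)
t=0.030: state=(0.812, 0.914)
continuing one RK4 step at a time; state shown every 20 steps (Δt=0.2):
t=0.200: state=(0.805, -0.974)
t=0.400: state=(0.430, -2.607)
t=0.600: state=(-0.140, -2.803)
t=0.800: state=(-0.588, -1.492)
t=1.000: state=(-0.696, 0.427)
t=1.200: state=(-0.441, 1.996)
t=1.400: state=(0.025, 2.433)
t=1.600: state=(0.440, 1.526)
t=1.800: state=(0.589, -0.082)
t=2.000: state=(0.419, -1.519)
t=2.200: state=(0.041, -2.066)
t=2.400: state=(-0.328, -1.453)
t=2.600: state=(-0.492, -0.128)
t=2.800: state=(-0.382, 1.153)
t=3.000: state=(-0.078, 1.734)
t=3.200: state=(0.244, 1.330)
t=3.400: state=(0.408, 0.249)
t=3.600: state=(0.341, -0.873)
t=3.800: state=(0.096, -1.446)
t=4.000: state=(-0.181, -1.189)
t=4.200: state=(-0.337, -0.312)
t=4.400: state=(-0.300, 0.657)
t=4.580: state=(-0.127, 1.176)

(theta, omega) = (-0.127, 1.176)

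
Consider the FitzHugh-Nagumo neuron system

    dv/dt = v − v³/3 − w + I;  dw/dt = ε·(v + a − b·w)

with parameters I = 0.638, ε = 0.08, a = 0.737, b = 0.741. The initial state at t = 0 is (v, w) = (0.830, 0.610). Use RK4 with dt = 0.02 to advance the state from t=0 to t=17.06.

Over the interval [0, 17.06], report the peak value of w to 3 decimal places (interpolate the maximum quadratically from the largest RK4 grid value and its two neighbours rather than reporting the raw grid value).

t=0.000: state=(0.830, 0.610)
step 1 (dt=0.02): k1=(0.667, 0.089), k2=(0.669, 0.090), k3=(0.669, 0.090), k4=(0.670, 0.090); state += dt/6·(k1+2k2+2k3+k4)
t=0.020: state=(0.843, 0.612)
t=0.040: state=(0.857, 0.614)
t=0.060: state=(0.870, 0.615)
continuing one RK4 step at a time; state shown every 50 steps (Δt=1):
t=1.000: state=(1.415, 0.722)
t=2.000: state=(1.592, 0.856)
t=3.000: state=(1.564, 0.988)
t=4.000: state=(1.491, 1.107)
t=5.000: state=(1.403, 1.213)
t=6.000: state=(1.306, 1.305)
t=7.000: state=(1.194, 1.385)
t=8.000: state=(1.061, 1.450)
t=9.000: state=(0.887, 1.500)
t=10.000: state=(0.619, 1.530)
t=11.000: state=(0.085, 1.529)
t=12.000: state=(-1.147, 1.462)
t=13.000: state=(-1.939, 1.305)
t=14.000: state=(-1.957, 1.135)
t=15.000: state=(-1.904, 0.977)
t=16.000: state=(-1.846, 0.832)
t=17.000: state=(-1.789, 0.700)
t=17.060: state=(-1.786, 0.693)
largest grid value and its neighbours: w(10.500)=1.53473, w(10.520)=1.53473, w(10.540)=1.53472
parabola through these three points peaks at t≈10.514 with w≈1.53473

max w = 1.535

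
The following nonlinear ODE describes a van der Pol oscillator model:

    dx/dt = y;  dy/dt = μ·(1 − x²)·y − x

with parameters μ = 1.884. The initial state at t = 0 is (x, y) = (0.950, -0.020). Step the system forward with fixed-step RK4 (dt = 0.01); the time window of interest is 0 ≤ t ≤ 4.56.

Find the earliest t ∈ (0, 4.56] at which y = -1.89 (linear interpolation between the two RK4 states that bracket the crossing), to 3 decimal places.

t = 1.168

t=0.000: state=(0.950, -0.020)
step 1 (dt=0.01): k1=(-0.020, -0.954), k2=(-0.025, -0.954), k3=(-0.025, -0.954), k4=(-0.030, -0.955); state += dt/6·(k1+2k2+2k3+k4)
t=0.010: state=(0.950, -0.030)
t=0.020: state=(0.949, -0.039)
t=0.030: state=(0.949, -0.049)
continuing one RK4 step at a time; state shown every 20 steps (Δt=0.2):
t=0.200: state=(0.927, -0.214)
t=0.400: state=(0.864, -0.417)
t=0.600: state=(0.758, -0.648)
t=0.800: state=(0.601, -0.944)
t=1.000: state=(0.372, -1.369)
t=1.160: state=(0.116, -1.861)
next step: t=1.170: state=(0.097, -1.897) — y has crossed -1.89
linear interpolation between t=1.160 (-1.86072) and t=1.170 (-1.89677) → t≈1.168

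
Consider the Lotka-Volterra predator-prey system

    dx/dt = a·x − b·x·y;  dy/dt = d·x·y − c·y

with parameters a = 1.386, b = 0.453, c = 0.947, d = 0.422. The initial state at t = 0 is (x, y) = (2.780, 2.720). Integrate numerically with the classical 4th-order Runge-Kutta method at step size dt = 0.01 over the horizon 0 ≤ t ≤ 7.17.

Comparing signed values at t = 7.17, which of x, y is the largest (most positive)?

t=0.000: state=(2.780, 2.720)
step 1 (dt=0.01): k1=(0.428, 0.615), k2=(0.424, 0.618), k3=(0.424, 0.618), k4=(0.421, 0.621); state += dt/6·(k1+2k2+2k3+k4)
t=0.010: state=(2.784, 2.726)
t=0.020: state=(2.788, 2.732)
t=0.030: state=(2.793, 2.739)
continuing one RK4 step at a time; state shown every 25 steps (Δt=0.25):
t=0.250: state=(2.862, 2.892)
t=0.500: state=(2.884, 3.092)
t=0.750: state=(2.840, 3.303)
t=1.000: state=(2.731, 3.499)
t=1.250: state=(2.575, 3.654)
t=1.500: state=(2.393, 3.748)
t=1.750: state=(2.209, 3.770)
t=2.000: state=(2.043, 3.723)
t=2.250: state=(1.905, 3.617)
t=2.500: state=(1.803, 3.470)
t=2.750: state=(1.737, 3.300)
t=3.000: state=(1.708, 3.122)
t=3.250: state=(1.713, 2.951)
t=3.500: state=(1.750, 2.794)
t=3.750: state=(1.817, 2.661)
t=4.000: state=(1.913, 2.556)
t=4.250: state=(2.034, 2.484)
t=4.500: state=(2.176, 2.447)
t=4.750: state=(2.333, 2.450)
t=5.000: state=(2.495, 2.494)
t=5.250: state=(2.648, 2.582)
t=5.500: state=(2.775, 2.713)
t=5.750: state=(2.860, 2.884)
t=6.000: state=(2.885, 3.083)
t=6.250: state=(2.843, 3.294)
t=6.500: state=(2.737, 3.491)
t=6.750: state=(2.582, 3.648)
t=7.000: state=(2.401, 3.746)
t=7.170: state=(2.275, 3.771)
compare at T: x=2.275, y=3.771

largest component: y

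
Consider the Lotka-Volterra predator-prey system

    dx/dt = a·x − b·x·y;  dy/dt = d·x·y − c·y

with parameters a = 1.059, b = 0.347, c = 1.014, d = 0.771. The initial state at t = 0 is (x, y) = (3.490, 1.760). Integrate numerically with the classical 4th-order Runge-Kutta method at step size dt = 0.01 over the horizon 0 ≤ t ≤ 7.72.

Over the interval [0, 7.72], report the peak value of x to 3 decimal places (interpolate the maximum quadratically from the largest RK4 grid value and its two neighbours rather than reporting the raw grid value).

t=0.000: state=(3.490, 1.760)
step 1 (dt=0.01): k1=(1.564, 2.951), k2=(1.550, 2.987), k3=(1.550, 2.987), k4=(1.535, 3.023); state += dt/6·(k1+2k2+2k3+k4)
t=0.010: state=(3.505, 1.790)
t=0.020: state=(3.521, 1.820)
t=0.030: state=(3.536, 1.852)
continuing one RK4 step at a time; state shown every 25 steps (Δt=0.25):
t=0.250: state=(3.754, 2.758)
t=0.500: state=(3.605, 4.387)
t=0.750: state=(2.938, 6.443)
t=1.000: state=(2.027, 8.071)
t=1.250: state=(1.272, 8.570)
t=1.500: state=(0.801, 8.088)
t=1.750: state=(0.538, 7.123)
t=2.000: state=(0.396, 6.041)
t=2.250: state=(0.320, 5.019)
t=2.500: state=(0.281, 4.126)
t=2.750: state=(0.264, 3.374)
t=3.000: state=(0.264, 2.754)
t=3.250: state=(0.278, 2.252)
t=3.500: state=(0.303, 1.848)
t=3.750: state=(0.341, 1.526)
t=4.000: state=(0.394, 1.271)
t=4.250: state=(0.464, 1.071)
t=4.500: state=(0.555, 0.916)
t=4.750: state=(0.671, 0.800)
t=5.000: state=(0.819, 0.716)
t=5.250: state=(1.006, 0.663)
t=5.500: state=(1.239, 0.638)
t=5.750: state=(1.528, 0.646)
t=6.000: state=(1.879, 0.695)
t=6.250: state=(2.296, 0.806)
t=6.500: state=(2.767, 1.018)
t=6.750: state=(3.250, 1.412)
t=7.000: state=(3.643, 2.135)
t=7.250: state=(3.751, 3.400)
t=7.500: state=(3.366, 5.286)
t=7.720: state=(2.648, 7.067)
largest grid value and its neighbours: x(7.180)=3.76345, x(7.190)=3.76402, x(7.200)=3.76384
parabola through these three points peaks at t≈7.193 with x≈3.76404

max x = 3.764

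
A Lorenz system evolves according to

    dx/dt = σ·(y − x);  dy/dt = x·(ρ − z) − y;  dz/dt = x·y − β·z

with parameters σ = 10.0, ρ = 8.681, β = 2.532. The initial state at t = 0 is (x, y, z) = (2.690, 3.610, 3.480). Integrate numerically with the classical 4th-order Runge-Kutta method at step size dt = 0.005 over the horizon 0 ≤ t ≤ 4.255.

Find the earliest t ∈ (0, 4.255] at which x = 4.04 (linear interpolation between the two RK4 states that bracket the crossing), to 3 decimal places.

t = 0.131

t=0.000: state=(2.690, 3.610, 3.480)
step 1 (dt=0.005): k1=(9.200, 10.381, 0.900), k2=(9.230, 10.468, 1.047), k3=(9.231, 10.467, 1.047), k4=(9.262, 10.554, 1.196); state += dt/6·(k1+2k2+2k3+k4)
t=0.005: state=(2.736, 3.662, 3.485)
t=0.010: state=(2.783, 3.716, 3.492)
t=0.015: state=(2.829, 3.770, 3.500)
t=0.130: state=(4.031, 5.182, 4.170)
next step: t=0.135: state=(4.089, 5.247, 4.223) — x has crossed 4.04
linear interpolation between t=0.130 (4.03131) and t=0.135 (4.08901) → t≈0.131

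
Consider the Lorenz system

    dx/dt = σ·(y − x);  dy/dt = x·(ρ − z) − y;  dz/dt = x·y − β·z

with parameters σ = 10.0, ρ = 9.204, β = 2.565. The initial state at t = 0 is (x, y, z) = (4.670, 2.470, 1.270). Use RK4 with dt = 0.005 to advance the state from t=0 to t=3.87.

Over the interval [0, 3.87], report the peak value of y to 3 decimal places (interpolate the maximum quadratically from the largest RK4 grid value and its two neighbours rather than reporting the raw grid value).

t=0.000: state=(4.670, 2.470, 1.270)
step 1 (dt=0.005): k1=(-22.000, 34.582, 8.277), k2=(-20.585, 33.963, 8.487), k3=(-20.636, 33.991, 8.488), k4=(-19.269, 33.399, 8.690); state += dt/6·(k1+2k2+2k3+k4)
t=0.005: state=(4.567, 2.640, 1.312)
t=0.010: state=(4.477, 2.804, 1.357)
t=0.015: state=(4.399, 2.963, 1.403)
continuing one RK4 step at a time; state shown every 40 steps (Δt=0.2):
t=0.200: state=(5.732, 7.401, 4.765)
t=0.400: state=(7.499, 6.845, 11.605)
t=0.600: state=(4.240, 2.559, 11.025)
t=0.800: state=(2.323, 2.006, 7.574)
t=1.000: state=(2.460, 2.842, 5.388)
t=1.200: state=(3.747, 4.633, 5.054)
t=1.400: state=(5.651, 6.457, 7.374)
t=1.600: state=(5.975, 5.416, 10.265)
t=1.800: state=(4.303, 3.507, 9.586)
t=2.000: state=(3.393, 3.283, 7.629)
t=2.200: state=(3.715, 4.102, 6.571)
t=2.400: state=(4.722, 5.259, 7.094)
t=2.600: state=(5.424, 5.489, 8.722)
t=2.800: state=(4.949, 4.508, 9.331)
t=3.000: state=(4.154, 3.887, 8.468)
t=3.200: state=(3.997, 4.095, 7.543)
t=3.400: state=(4.431, 4.722, 7.428)
t=3.600: state=(4.942, 5.103, 8.135)
t=3.800: state=(4.948, 4.801, 8.770)
t=3.870: state=(4.820, 4.611, 8.801)
largest grid value and its neighbours: y(0.285)=8.32924, y(0.290)=8.33469, y(0.295)=8.33358
parabola through these three points peaks at t≈0.292 with y≈8.33505

max y = 8.335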